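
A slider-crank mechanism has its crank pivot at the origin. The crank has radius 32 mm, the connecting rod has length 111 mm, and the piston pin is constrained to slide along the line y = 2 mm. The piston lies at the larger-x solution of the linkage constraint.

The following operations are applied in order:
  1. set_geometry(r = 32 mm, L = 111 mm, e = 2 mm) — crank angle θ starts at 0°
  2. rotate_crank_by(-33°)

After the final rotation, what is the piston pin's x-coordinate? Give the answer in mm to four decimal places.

136.1239

set_geometry: r = 32 mm, L = 111 mm, e = 2 mm; θ ← 0°
rotate_crank_by(-33°): θ ← 0° -33° = -33°
crank pin P = (r cos θ, r sin θ) = (26.837458, -17.428449)
h = r sin θ − e = -17.428449 − 2 = -19.428449
x = r cos θ + √(L² − h²) = 26.837458 + √(12321.0 − 377.4646) = 26.837458 + 109.286483 = 136.123941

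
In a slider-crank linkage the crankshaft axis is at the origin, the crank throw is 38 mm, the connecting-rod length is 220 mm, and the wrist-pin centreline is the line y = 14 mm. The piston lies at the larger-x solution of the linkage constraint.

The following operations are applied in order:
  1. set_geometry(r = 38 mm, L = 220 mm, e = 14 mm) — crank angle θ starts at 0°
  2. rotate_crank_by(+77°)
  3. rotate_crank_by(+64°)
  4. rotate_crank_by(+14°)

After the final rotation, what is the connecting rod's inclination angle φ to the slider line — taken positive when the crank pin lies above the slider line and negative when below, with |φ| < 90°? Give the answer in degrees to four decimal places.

0.5364

set_geometry: r = 38 mm, L = 220 mm, e = 14 mm; θ ← 0°
rotate_crank_by(+77°): θ ← 0° +77° = 77°
rotate_crank_by(+64°): θ ← 77° +64° = 141°
rotate_crank_by(+14°): θ ← 141° +14° = 155°
crank pin P = (r cos θ, r sin θ) = (-34.439696, 16.059494)
h = r sin θ − e = 16.059494 − 14 = 2.059494
sin φ = h / L = 2.059494 / 220 = 0.00936134
φ = arcsin(0.00936134) = 0.536373°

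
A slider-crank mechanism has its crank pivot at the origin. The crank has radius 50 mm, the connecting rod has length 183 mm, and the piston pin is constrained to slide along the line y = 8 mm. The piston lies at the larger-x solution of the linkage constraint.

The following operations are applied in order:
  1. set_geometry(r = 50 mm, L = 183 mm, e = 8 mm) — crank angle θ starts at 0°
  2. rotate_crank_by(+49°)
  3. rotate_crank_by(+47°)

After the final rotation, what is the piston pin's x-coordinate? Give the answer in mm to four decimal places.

set_geometry: r = 50 mm, L = 183 mm, e = 8 mm; θ ← 0°
rotate_crank_by(+49°): θ ← 0° +49° = 49°
rotate_crank_by(+47°): θ ← 49° +47° = 96°
crank pin P = (r cos θ, r sin θ) = (-5.226423, 49.726095)
h = r sin θ − e = 49.726095 − 8 = 41.726095
x = r cos θ + √(L² − h²) = -5.226423 + √(33489.0 − 1741.0670) = -5.226423 + 178.179497 = 172.953073

172.9531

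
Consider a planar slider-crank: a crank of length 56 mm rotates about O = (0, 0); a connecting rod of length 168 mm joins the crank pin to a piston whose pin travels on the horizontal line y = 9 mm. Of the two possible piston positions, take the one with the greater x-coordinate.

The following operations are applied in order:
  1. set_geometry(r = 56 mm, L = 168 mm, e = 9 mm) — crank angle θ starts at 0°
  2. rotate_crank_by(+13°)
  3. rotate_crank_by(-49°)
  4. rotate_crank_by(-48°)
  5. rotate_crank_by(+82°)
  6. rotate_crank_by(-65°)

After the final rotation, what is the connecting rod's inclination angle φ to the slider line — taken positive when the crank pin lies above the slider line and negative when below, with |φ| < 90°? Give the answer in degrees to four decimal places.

set_geometry: r = 56 mm, L = 168 mm, e = 9 mm; θ ← 0°
rotate_crank_by(+13°): θ ← 0° +13° = 13°
rotate_crank_by(-49°): θ ← 13° -49° = -36°
rotate_crank_by(-48°): θ ← -36° -48° = -84°
rotate_crank_by(+82°): θ ← -84° +82° = -2°
rotate_crank_by(-65°): θ ← -2° -65° = -67°
crank pin P = (r cos θ, r sin θ) = (21.880943, -51.548272)
h = r sin θ − e = -51.548272 − 9 = -60.548272
sin φ = h / L = -60.548272 / 168 = -0.36040638
φ = arcsin(-0.36040638) = -21.125155°

-21.1252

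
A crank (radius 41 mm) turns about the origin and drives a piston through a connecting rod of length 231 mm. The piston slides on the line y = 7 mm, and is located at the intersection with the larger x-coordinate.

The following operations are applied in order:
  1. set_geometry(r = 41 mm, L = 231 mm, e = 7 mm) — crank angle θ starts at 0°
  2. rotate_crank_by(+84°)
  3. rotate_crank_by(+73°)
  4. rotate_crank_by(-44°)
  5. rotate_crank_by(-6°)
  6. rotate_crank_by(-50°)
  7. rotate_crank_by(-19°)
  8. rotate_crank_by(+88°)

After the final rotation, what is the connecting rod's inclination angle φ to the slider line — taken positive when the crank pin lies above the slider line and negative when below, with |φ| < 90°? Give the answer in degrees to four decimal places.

6.5049

set_geometry: r = 41 mm, L = 231 mm, e = 7 mm; θ ← 0°
rotate_crank_by(+84°): θ ← 0° +84° = 84°
rotate_crank_by(+73°): θ ← 84° +73° = 157°
rotate_crank_by(-44°): θ ← 157° -44° = 113°
rotate_crank_by(-6°): θ ← 113° -6° = 107°
rotate_crank_by(-50°): θ ← 107° -50° = 57°
rotate_crank_by(-19°): θ ← 57° -19° = 38°
rotate_crank_by(+88°): θ ← 38° +88° = 126°
crank pin P = (r cos θ, r sin θ) = (-24.099195, 33.169697)
h = r sin θ − e = 33.169697 − 7 = 26.169697
sin φ = h / L = 26.169697 / 231 = 0.11328873
φ = arcsin(0.11328873) = 6.504931°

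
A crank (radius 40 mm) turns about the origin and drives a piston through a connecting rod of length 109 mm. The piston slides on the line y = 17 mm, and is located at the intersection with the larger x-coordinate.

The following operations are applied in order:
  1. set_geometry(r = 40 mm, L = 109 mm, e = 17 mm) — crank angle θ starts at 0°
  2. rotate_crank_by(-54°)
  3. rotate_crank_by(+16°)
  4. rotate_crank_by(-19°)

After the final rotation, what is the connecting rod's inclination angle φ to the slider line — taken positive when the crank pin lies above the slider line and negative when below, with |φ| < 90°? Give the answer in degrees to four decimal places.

set_geometry: r = 40 mm, L = 109 mm, e = 17 mm; θ ← 0°
rotate_crank_by(-54°): θ ← 0° -54° = -54°
rotate_crank_by(+16°): θ ← -54° +16° = -38°
rotate_crank_by(-19°): θ ← -38° -19° = -57°
crank pin P = (r cos θ, r sin θ) = (21.785561, -33.546823)
h = r sin θ − e = -33.546823 − 17 = -50.546823
sin φ = h / L = -50.546823 / 109 = -0.46373232
φ = arcsin(-0.46373232) = -27.628211°

-27.6282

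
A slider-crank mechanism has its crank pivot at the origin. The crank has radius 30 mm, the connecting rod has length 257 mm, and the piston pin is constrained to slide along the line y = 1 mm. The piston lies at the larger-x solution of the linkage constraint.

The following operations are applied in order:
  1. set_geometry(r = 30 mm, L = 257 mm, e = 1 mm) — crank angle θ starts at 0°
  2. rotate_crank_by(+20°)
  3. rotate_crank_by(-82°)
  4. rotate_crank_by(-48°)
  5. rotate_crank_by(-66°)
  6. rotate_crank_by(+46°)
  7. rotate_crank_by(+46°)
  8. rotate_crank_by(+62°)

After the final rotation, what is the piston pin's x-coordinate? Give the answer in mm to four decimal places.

set_geometry: r = 30 mm, L = 257 mm, e = 1 mm; θ ← 0°
rotate_crank_by(+20°): θ ← 0° +20° = 20°
rotate_crank_by(-82°): θ ← 20° -82° = -62°
rotate_crank_by(-48°): θ ← -62° -48° = -110°
rotate_crank_by(-66°): θ ← -110° -66° = -176°
rotate_crank_by(+46°): θ ← -176° +46° = -130°
rotate_crank_by(+46°): θ ← -130° +46° = -84°
rotate_crank_by(+62°): θ ← -84° +62° = -22°
crank pin P = (r cos θ, r sin θ) = (27.815516, -11.238198)
h = r sin θ − e = -11.238198 − 1 = -12.238198
x = r cos θ + √(L² − h²) = 27.815516 + √(66049.0 − 149.7735) = 27.815516 + 256.708447 = 284.523962

284.5240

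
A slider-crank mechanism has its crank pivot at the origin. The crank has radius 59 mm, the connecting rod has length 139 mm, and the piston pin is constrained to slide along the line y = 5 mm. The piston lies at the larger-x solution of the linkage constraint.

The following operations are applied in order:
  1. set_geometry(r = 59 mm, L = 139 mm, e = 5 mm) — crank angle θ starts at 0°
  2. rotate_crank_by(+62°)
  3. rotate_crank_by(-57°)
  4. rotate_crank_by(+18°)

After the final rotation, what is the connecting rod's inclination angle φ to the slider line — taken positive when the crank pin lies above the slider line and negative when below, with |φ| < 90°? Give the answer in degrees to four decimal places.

7.4626

set_geometry: r = 59 mm, L = 139 mm, e = 5 mm; θ ← 0°
rotate_crank_by(+62°): θ ← 0° +62° = 62°
rotate_crank_by(-57°): θ ← 62° -57° = 5°
rotate_crank_by(+18°): θ ← 5° +18° = 23°
crank pin P = (r cos θ, r sin θ) = (54.309786, 23.053137)
h = r sin θ − e = 23.053137 − 5 = 18.053137
sin φ = h / L = 18.053137 / 139 = 0.12987868
φ = arcsin(0.12987868) = 7.462582°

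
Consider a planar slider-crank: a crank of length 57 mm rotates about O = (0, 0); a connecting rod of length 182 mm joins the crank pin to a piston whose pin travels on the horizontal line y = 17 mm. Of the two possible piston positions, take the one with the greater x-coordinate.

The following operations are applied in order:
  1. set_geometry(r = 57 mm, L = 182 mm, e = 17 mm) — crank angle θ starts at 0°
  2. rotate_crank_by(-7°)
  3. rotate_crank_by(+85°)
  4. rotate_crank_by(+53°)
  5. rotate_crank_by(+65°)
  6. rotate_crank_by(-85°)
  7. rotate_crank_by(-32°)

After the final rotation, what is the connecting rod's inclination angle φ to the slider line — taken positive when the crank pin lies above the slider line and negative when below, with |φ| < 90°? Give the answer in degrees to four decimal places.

set_geometry: r = 57 mm, L = 182 mm, e = 17 mm; θ ← 0°
rotate_crank_by(-7°): θ ← 0° -7° = -7°
rotate_crank_by(+85°): θ ← -7° +85° = 78°
rotate_crank_by(+53°): θ ← 78° +53° = 131°
rotate_crank_by(+65°): θ ← 131° +65° = 196°
rotate_crank_by(-85°): θ ← 196° -85° = 111°
rotate_crank_by(-32°): θ ← 111° -32° = 79°
crank pin P = (r cos θ, r sin θ) = (10.876113, 55.952749)
h = r sin θ − e = 55.952749 − 17 = 38.952749
sin φ = h / L = 38.952749 / 182 = 0.21402610
φ = arcsin(0.21402610) = 12.358397°

12.3584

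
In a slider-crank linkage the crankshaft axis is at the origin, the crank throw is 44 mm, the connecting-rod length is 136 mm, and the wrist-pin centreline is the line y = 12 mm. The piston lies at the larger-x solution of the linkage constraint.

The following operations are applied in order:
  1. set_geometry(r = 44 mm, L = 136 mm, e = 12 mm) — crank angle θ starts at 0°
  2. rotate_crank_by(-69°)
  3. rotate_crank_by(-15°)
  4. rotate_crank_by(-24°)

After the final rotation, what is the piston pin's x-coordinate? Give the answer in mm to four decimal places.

111.2894

set_geometry: r = 44 mm, L = 136 mm, e = 12 mm; θ ← 0°
rotate_crank_by(-69°): θ ← 0° -69° = -69°
rotate_crank_by(-15°): θ ← -69° -15° = -84°
rotate_crank_by(-24°): θ ← -84° -24° = -108°
crank pin P = (r cos θ, r sin θ) = (-13.596748, -41.846487)
h = r sin θ − e = -41.846487 − 12 = -53.846487
x = r cos θ + √(L² − h²) = -13.596748 + √(18496.0 − 2899.4441) = -13.596748 + 124.886172 = 111.289424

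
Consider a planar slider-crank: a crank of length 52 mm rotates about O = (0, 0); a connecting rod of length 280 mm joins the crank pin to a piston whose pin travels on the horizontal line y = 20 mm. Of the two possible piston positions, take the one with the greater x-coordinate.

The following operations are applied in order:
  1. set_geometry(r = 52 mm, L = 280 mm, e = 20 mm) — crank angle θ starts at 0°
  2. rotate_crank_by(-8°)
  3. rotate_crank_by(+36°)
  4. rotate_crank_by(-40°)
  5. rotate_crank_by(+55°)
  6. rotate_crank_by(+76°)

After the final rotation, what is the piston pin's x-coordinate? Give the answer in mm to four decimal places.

253.6281

set_geometry: r = 52 mm, L = 280 mm, e = 20 mm; θ ← 0°
rotate_crank_by(-8°): θ ← 0° -8° = -8°
rotate_crank_by(+36°): θ ← -8° +36° = 28°
rotate_crank_by(-40°): θ ← 28° -40° = -12°
rotate_crank_by(+55°): θ ← -12° +55° = 43°
rotate_crank_by(+76°): θ ← 43° +76° = 119°
crank pin P = (r cos θ, r sin θ) = (-25.210100, 45.480225)
h = r sin θ − e = 45.480225 − 20 = 25.480225
x = r cos θ + √(L² − h²) = -25.210100 + √(78400.0 − 649.2419) = -25.210100 + 278.838229 = 253.628129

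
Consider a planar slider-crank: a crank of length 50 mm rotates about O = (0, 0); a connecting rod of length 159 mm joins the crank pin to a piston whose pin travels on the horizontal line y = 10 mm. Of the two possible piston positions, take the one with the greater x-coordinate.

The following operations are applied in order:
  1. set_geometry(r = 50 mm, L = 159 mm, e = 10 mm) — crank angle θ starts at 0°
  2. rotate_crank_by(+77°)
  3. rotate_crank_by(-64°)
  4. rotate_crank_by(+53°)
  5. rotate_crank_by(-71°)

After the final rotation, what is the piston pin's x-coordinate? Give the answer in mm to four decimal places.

208.1601

set_geometry: r = 50 mm, L = 159 mm, e = 10 mm; θ ← 0°
rotate_crank_by(+77°): θ ← 0° +77° = 77°
rotate_crank_by(-64°): θ ← 77° -64° = 13°
rotate_crank_by(+53°): θ ← 13° +53° = 66°
rotate_crank_by(-71°): θ ← 66° -71° = -5°
crank pin P = (r cos θ, r sin θ) = (49.809735, -4.357787)
h = r sin θ − e = -4.357787 − 10 = -14.357787
x = r cos θ + √(L² − h²) = 49.809735 + √(25281.0 − 206.1461) = 49.809735 + 158.350415 = 208.160150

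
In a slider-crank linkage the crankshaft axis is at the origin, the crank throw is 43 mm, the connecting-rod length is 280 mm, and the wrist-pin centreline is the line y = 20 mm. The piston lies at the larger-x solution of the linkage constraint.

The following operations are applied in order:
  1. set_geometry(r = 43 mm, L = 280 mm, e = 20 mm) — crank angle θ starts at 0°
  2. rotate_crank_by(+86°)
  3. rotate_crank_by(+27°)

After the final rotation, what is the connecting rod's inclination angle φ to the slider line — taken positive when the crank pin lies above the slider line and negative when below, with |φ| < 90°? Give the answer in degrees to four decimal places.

4.0102

set_geometry: r = 43 mm, L = 280 mm, e = 20 mm; θ ← 0°
rotate_crank_by(+86°): θ ← 0° +86° = 86°
rotate_crank_by(+27°): θ ← 86° +27° = 113°
crank pin P = (r cos θ, r sin θ) = (-16.801439, 39.581709)
h = r sin θ − e = 39.581709 − 20 = 19.581709
sin φ = h / L = 19.581709 / 280 = 0.06993467
φ = arcsin(0.06993467) = 4.010235°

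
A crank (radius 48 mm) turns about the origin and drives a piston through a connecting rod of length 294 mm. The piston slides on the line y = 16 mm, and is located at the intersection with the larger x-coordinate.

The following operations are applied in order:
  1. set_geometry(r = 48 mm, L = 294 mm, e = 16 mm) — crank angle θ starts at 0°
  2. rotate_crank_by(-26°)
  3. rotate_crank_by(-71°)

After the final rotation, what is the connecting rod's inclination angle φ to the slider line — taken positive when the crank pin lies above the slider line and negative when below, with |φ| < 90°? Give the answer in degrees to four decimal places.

set_geometry: r = 48 mm, L = 294 mm, e = 16 mm; θ ← 0°
rotate_crank_by(-26°): θ ← 0° -26° = -26°
rotate_crank_by(-71°): θ ← -26° -71° = -97°
crank pin P = (r cos θ, r sin θ) = (-5.849728, -47.642215)
h = r sin θ − e = -47.642215 − 16 = -63.642215
sin φ = h / L = -63.642215 / 294 = -0.21647012
φ = arcsin(-0.21647012) = -12.501790°

-12.5018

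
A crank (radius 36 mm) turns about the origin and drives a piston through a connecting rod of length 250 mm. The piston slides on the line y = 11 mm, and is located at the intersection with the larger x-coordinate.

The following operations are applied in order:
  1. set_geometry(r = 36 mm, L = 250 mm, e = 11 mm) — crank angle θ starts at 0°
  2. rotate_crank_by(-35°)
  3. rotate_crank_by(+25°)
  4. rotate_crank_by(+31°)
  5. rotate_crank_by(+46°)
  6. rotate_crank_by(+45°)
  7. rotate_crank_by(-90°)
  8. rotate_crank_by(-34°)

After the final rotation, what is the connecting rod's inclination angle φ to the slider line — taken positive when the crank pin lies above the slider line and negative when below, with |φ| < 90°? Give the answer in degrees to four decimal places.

-4.2403

set_geometry: r = 36 mm, L = 250 mm, e = 11 mm; θ ← 0°
rotate_crank_by(-35°): θ ← 0° -35° = -35°
rotate_crank_by(+25°): θ ← -35° +25° = -10°
rotate_crank_by(+31°): θ ← -10° +31° = 21°
rotate_crank_by(+46°): θ ← 21° +46° = 67°
rotate_crank_by(+45°): θ ← 67° +45° = 112°
rotate_crank_by(-90°): θ ← 112° -90° = 22°
rotate_crank_by(-34°): θ ← 22° -34° = -12°
crank pin P = (r cos θ, r sin θ) = (35.213314, -7.484821)
h = r sin θ − e = -7.484821 − 11 = -18.484821
sin φ = h / L = -18.484821 / 250 = -0.07393928
φ = arcsin(-0.07393928) = -4.240278°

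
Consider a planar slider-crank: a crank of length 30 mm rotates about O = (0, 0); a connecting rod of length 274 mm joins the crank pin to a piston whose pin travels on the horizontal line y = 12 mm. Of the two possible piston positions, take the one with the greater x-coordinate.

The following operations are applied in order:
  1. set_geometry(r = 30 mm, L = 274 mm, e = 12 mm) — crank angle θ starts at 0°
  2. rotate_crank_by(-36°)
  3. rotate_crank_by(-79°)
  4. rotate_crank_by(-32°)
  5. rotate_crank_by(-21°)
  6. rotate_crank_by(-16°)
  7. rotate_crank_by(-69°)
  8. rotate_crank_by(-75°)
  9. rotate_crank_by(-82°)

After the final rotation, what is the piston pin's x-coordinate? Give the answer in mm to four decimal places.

291.0414

set_geometry: r = 30 mm, L = 274 mm, e = 12 mm; θ ← 0°
rotate_crank_by(-36°): θ ← 0° -36° = -36°
rotate_crank_by(-79°): θ ← -36° -79° = -115°
rotate_crank_by(-32°): θ ← -115° -32° = -147°
rotate_crank_by(-21°): θ ← -147° -21° = -168°
rotate_crank_by(-16°): θ ← -168° -16° = -184°
rotate_crank_by(-69°): θ ← -184° -69° = -253°
rotate_crank_by(-75°): θ ← -253° -75° = -328°
rotate_crank_by(-82°): θ ← -328° -82° = -410°
crank pin P = (r cos θ, r sin θ) = (19.283628, -22.981333)
h = r sin θ − e = -22.981333 − 12 = -34.981333
x = r cos θ + √(L² − h²) = 19.283628 + √(75076.0 − 1223.6937) = 19.283628 + 271.757808 = 291.041436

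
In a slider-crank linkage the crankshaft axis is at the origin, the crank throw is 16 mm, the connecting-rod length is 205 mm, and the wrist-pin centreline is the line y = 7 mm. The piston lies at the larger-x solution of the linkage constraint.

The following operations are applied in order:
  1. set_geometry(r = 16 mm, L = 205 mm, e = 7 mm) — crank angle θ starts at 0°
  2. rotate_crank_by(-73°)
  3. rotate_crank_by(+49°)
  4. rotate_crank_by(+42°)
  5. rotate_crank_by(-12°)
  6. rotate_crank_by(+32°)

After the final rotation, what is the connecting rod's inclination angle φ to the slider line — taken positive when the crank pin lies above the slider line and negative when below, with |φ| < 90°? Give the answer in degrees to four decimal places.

0.7967

set_geometry: r = 16 mm, L = 205 mm, e = 7 mm; θ ← 0°
rotate_crank_by(-73°): θ ← 0° -73° = -73°
rotate_crank_by(+49°): θ ← -73° +49° = -24°
rotate_crank_by(+42°): θ ← -24° +42° = 18°
rotate_crank_by(-12°): θ ← 18° -12° = 6°
rotate_crank_by(+32°): θ ← 6° +32° = 38°
crank pin P = (r cos θ, r sin θ) = (12.608172, 9.850584)
h = r sin θ − e = 9.850584 − 7 = 2.850584
sin φ = h / L = 2.850584 / 205 = 0.01390529
φ = arcsin(0.01390529) = 0.796740°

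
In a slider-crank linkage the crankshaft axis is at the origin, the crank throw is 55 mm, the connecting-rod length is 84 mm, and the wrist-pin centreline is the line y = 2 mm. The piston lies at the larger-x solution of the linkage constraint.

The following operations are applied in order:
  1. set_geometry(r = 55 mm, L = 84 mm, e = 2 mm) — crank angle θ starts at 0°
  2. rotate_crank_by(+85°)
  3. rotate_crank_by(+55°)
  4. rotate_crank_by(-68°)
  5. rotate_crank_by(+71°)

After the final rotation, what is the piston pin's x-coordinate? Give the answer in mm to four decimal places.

set_geometry: r = 55 mm, L = 84 mm, e = 2 mm; θ ← 0°
rotate_crank_by(+85°): θ ← 0° +85° = 85°
rotate_crank_by(+55°): θ ← 85° +55° = 140°
rotate_crank_by(-68°): θ ← 140° -68° = 72°
rotate_crank_by(+71°): θ ← 72° +71° = 143°
crank pin P = (r cos θ, r sin θ) = (-43.924953, 33.099826)
h = r sin θ − e = 33.099826 − 2 = 31.099826
x = r cos θ + √(L² − h²) = -43.924953 + √(7056.0 − 967.1992) = -43.924953 + 78.030768 = 34.105815

34.1058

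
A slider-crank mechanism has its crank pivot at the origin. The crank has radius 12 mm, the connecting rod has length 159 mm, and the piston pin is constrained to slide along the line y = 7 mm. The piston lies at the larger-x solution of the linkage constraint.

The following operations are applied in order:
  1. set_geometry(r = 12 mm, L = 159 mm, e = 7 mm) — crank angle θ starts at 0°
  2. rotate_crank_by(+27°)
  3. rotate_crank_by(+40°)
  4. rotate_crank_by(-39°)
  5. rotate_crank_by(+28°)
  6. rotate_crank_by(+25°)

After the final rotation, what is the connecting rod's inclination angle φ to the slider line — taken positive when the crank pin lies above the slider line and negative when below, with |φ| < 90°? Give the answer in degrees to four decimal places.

1.7488

set_geometry: r = 12 mm, L = 159 mm, e = 7 mm; θ ← 0°
rotate_crank_by(+27°): θ ← 0° +27° = 27°
rotate_crank_by(+40°): θ ← 27° +40° = 67°
rotate_crank_by(-39°): θ ← 67° -39° = 28°
rotate_crank_by(+28°): θ ← 28° +28° = 56°
rotate_crank_by(+25°): θ ← 56° +25° = 81°
crank pin P = (r cos θ, r sin θ) = (1.877214, 11.852260)
h = r sin θ − e = 11.852260 − 7 = 4.852260
sin φ = h / L = 4.852260 / 159 = 0.03051736
φ = arcsin(0.03051736) = 1.748787°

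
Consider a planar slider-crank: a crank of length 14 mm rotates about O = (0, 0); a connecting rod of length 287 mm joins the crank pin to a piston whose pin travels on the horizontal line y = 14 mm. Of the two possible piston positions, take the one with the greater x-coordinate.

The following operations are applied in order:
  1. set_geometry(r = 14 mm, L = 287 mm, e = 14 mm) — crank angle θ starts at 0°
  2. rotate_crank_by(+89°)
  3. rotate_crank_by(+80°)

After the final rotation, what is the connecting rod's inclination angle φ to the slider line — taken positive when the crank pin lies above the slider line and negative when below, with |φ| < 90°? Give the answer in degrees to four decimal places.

-2.2622

set_geometry: r = 14 mm, L = 287 mm, e = 14 mm; θ ← 0°
rotate_crank_by(+89°): θ ← 0° +89° = 89°
rotate_crank_by(+80°): θ ← 89° +80° = 169°
crank pin P = (r cos θ, r sin θ) = (-13.742781, 2.671326)
h = r sin θ − e = 2.671326 − 14 = -11.328674
sin φ = h / L = -11.328674 / 287 = -0.03947273
φ = arcsin(-0.03947273) = -2.262209°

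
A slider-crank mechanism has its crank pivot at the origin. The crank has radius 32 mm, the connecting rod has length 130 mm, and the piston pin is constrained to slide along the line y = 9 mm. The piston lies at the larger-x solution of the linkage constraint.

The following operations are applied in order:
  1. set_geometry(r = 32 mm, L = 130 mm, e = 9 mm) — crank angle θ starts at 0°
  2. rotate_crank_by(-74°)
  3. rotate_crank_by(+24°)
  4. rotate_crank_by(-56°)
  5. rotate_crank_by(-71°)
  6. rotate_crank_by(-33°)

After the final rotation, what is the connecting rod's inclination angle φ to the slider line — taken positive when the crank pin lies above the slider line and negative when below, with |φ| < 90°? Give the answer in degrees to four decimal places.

3.0867

set_geometry: r = 32 mm, L = 130 mm, e = 9 mm; θ ← 0°
rotate_crank_by(-74°): θ ← 0° -74° = -74°
rotate_crank_by(+24°): θ ← -74° +24° = -50°
rotate_crank_by(-56°): θ ← -50° -56° = -106°
rotate_crank_by(-71°): θ ← -106° -71° = -177°
rotate_crank_by(-33°): θ ← -177° -33° = -210°
crank pin P = (r cos θ, r sin θ) = (-27.712813, 16.000000)
h = r sin θ − e = 16.000000 − 9 = 7.000000
sin φ = h / L = 7.000000 / 130 = 0.05384615
φ = arcsin(0.05384615) = 3.086650°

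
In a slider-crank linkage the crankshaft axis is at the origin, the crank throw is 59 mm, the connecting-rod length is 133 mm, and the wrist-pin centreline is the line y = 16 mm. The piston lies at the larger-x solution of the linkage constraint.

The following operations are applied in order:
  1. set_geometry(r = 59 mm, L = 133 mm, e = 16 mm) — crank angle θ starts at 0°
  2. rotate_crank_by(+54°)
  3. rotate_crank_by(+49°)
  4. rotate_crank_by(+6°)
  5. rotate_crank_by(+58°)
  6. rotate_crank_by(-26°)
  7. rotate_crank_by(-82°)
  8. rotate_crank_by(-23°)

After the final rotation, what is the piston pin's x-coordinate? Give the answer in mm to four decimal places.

179.4138

set_geometry: r = 59 mm, L = 133 mm, e = 16 mm; θ ← 0°
rotate_crank_by(+54°): θ ← 0° +54° = 54°
rotate_crank_by(+49°): θ ← 54° +49° = 103°
rotate_crank_by(+6°): θ ← 103° +6° = 109°
rotate_crank_by(+58°): θ ← 109° +58° = 167°
rotate_crank_by(-26°): θ ← 167° -26° = 141°
rotate_crank_by(-82°): θ ← 141° -82° = 59°
rotate_crank_by(-23°): θ ← 59° -23° = 36°
crank pin P = (r cos θ, r sin θ) = (47.732003, 34.679330)
h = r sin θ − e = 34.679330 − 16 = 18.679330
x = r cos θ + √(L² − h²) = 47.732003 + √(17689.0 − 348.9174) = 47.732003 + 131.681748 = 179.413750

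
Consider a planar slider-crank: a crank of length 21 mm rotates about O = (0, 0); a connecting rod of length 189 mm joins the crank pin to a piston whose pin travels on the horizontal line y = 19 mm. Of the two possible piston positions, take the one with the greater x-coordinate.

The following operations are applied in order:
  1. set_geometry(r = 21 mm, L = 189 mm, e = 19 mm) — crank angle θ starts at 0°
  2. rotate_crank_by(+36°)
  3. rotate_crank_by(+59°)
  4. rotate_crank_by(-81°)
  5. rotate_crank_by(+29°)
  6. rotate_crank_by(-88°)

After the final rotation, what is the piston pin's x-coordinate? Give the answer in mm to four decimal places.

set_geometry: r = 21 mm, L = 189 mm, e = 19 mm; θ ← 0°
rotate_crank_by(+36°): θ ← 0° +36° = 36°
rotate_crank_by(+59°): θ ← 36° +59° = 95°
rotate_crank_by(-81°): θ ← 95° -81° = 14°
rotate_crank_by(+29°): θ ← 14° +29° = 43°
rotate_crank_by(-88°): θ ← 43° -88° = -45°
crank pin P = (r cos θ, r sin θ) = (14.849242, -14.849242)
h = r sin θ − e = -14.849242 − 19 = -33.849242
x = r cos θ + √(L² − h²) = 14.849242 + √(35721.0 − 1145.7712) = 14.849242 + 185.944155 = 200.793397

200.7934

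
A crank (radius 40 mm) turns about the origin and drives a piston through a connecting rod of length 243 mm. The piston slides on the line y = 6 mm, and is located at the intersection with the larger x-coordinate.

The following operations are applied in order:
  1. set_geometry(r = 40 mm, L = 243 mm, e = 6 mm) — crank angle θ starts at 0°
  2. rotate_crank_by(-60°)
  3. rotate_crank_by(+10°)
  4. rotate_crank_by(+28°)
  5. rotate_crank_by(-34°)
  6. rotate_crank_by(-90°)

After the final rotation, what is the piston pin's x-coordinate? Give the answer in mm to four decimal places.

set_geometry: r = 40 mm, L = 243 mm, e = 6 mm; θ ← 0°
rotate_crank_by(-60°): θ ← 0° -60° = -60°
rotate_crank_by(+10°): θ ← -60° +10° = -50°
rotate_crank_by(+28°): θ ← -50° +28° = -22°
rotate_crank_by(-34°): θ ← -22° -34° = -56°
rotate_crank_by(-90°): θ ← -56° -90° = -146°
crank pin P = (r cos θ, r sin θ) = (-33.161503, -22.367716)
h = r sin θ − e = -22.367716 − 6 = -28.367716
x = r cos θ + √(L² − h²) = -33.161503 + √(59049.0 − 804.7273) = -33.161503 + 241.338502 = 208.176999

208.1770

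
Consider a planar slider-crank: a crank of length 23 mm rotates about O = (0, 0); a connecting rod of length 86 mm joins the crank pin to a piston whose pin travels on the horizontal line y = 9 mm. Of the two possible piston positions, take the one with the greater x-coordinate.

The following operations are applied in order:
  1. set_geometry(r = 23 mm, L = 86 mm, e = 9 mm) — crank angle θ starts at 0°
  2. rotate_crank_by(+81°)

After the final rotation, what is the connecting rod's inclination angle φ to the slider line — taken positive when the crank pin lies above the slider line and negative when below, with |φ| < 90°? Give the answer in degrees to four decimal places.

9.1778

set_geometry: r = 23 mm, L = 86 mm, e = 9 mm; θ ← 0°
rotate_crank_by(+81°): θ ← 0° +81° = 81°
crank pin P = (r cos θ, r sin θ) = (3.597993, 22.716832)
h = r sin θ − e = 22.716832 − 9 = 13.716832
sin φ = h / L = 13.716832 / 86 = 0.15949804
φ = arcsin(0.15949804) = 9.177762°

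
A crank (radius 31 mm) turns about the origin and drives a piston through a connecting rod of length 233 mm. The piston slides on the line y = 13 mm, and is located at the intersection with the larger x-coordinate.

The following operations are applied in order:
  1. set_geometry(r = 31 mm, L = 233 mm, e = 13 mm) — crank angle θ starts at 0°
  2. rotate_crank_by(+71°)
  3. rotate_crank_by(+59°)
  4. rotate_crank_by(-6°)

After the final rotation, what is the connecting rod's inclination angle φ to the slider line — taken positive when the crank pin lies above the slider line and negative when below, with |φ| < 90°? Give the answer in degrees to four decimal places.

set_geometry: r = 31 mm, L = 233 mm, e = 13 mm; θ ← 0°
rotate_crank_by(+71°): θ ← 0° +71° = 71°
rotate_crank_by(+59°): θ ← 71° +59° = 130°
rotate_crank_by(-6°): θ ← 130° -6° = 124°
crank pin P = (r cos θ, r sin θ) = (-17.334980, 25.700165)
h = r sin θ − e = 25.700165 − 13 = 12.700165
sin φ = h / L = 12.700165 / 233 = 0.05450714
φ = arcsin(0.05450714) = 3.124578°

3.1246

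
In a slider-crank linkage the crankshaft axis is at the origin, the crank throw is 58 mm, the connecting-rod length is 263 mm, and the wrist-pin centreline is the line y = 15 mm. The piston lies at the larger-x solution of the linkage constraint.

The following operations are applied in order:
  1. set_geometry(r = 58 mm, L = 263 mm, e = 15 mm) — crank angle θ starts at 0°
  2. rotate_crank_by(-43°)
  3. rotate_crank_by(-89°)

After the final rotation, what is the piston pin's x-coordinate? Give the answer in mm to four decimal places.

set_geometry: r = 58 mm, L = 263 mm, e = 15 mm; θ ← 0°
rotate_crank_by(-43°): θ ← 0° -43° = -43°
rotate_crank_by(-89°): θ ← -43° -89° = -132°
crank pin P = (r cos θ, r sin θ) = (-38.809575, -43.102400)
h = r sin θ − e = -43.102400 − 15 = -58.102400
x = r cos θ + √(L² − h²) = -38.809575 + √(69169.0 − 3375.8889) = -38.809575 + 256.501679 = 217.692103

217.6921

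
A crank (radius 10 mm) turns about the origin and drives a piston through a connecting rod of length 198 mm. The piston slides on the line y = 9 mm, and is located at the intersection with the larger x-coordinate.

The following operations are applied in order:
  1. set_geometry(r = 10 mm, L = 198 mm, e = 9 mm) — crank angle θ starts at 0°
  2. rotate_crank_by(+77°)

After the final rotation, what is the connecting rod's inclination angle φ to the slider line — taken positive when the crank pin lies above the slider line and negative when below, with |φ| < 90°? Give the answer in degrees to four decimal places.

set_geometry: r = 10 mm, L = 198 mm, e = 9 mm; θ ← 0°
rotate_crank_by(+77°): θ ← 0° +77° = 77°
crank pin P = (r cos θ, r sin θ) = (2.249511, 9.743701)
h = r sin θ − e = 9.743701 − 9 = 0.743701
sin φ = h / L = 0.743701 / 198 = 0.00375606
φ = arcsin(0.00375606) = 0.215207°

0.2152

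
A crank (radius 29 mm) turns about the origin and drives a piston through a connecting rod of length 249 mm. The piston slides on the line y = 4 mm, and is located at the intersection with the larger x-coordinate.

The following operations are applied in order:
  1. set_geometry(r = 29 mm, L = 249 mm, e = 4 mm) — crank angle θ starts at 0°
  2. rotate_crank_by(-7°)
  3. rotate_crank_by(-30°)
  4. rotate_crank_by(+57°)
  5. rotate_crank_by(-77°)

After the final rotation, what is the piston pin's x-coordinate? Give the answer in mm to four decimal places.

263.1786

set_geometry: r = 29 mm, L = 249 mm, e = 4 mm; θ ← 0°
rotate_crank_by(-7°): θ ← 0° -7° = -7°
rotate_crank_by(-30°): θ ← -7° -30° = -37°
rotate_crank_by(+57°): θ ← -37° +57° = 20°
rotate_crank_by(-77°): θ ← 20° -77° = -57°
crank pin P = (r cos θ, r sin θ) = (15.794532, -24.321446)
h = r sin θ − e = -24.321446 − 4 = -28.321446
x = r cos θ + √(L² − h²) = 15.794532 + √(62001.0 − 802.1043) = 15.794532 + 247.384106 = 263.178638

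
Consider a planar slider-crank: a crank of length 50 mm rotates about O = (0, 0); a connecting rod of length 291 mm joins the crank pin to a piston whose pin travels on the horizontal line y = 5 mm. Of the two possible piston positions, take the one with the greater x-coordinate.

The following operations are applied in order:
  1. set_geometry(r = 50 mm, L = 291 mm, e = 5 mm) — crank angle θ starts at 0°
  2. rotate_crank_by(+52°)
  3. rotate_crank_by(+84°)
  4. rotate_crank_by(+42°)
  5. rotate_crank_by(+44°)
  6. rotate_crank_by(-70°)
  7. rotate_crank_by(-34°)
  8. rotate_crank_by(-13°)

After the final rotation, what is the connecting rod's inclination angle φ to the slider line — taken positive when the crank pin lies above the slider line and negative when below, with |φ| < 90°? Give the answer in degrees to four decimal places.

set_geometry: r = 50 mm, L = 291 mm, e = 5 mm; θ ← 0°
rotate_crank_by(+52°): θ ← 0° +52° = 52°
rotate_crank_by(+84°): θ ← 52° +84° = 136°
rotate_crank_by(+42°): θ ← 136° +42° = 178°
rotate_crank_by(+44°): θ ← 178° +44° = 222°
rotate_crank_by(-70°): θ ← 222° -70° = 152°
rotate_crank_by(-34°): θ ← 152° -34° = 118°
rotate_crank_by(-13°): θ ← 118° -13° = 105°
crank pin P = (r cos θ, r sin θ) = (-12.940952, 48.296291)
h = r sin θ − e = 48.296291 − 5 = 43.296291
sin φ = h / L = 43.296291 / 291 = 0.14878451
φ = arcsin(0.14878451) = 8.556493°

8.5565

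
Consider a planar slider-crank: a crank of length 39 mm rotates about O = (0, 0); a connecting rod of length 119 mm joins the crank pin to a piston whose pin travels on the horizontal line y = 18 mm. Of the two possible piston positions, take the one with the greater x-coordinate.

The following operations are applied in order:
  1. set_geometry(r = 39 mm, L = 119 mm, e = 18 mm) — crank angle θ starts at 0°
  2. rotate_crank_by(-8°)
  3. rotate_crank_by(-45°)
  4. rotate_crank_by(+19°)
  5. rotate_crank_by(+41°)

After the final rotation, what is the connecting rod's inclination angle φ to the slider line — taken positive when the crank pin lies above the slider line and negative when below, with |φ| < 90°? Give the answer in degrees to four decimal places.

set_geometry: r = 39 mm, L = 119 mm, e = 18 mm; θ ← 0°
rotate_crank_by(-8°): θ ← 0° -8° = -8°
rotate_crank_by(-45°): θ ← -8° -45° = -53°
rotate_crank_by(+19°): θ ← -53° +19° = -34°
rotate_crank_by(+41°): θ ← -34° +41° = 7°
crank pin P = (r cos θ, r sin θ) = (38.709300, 4.752904)
h = r sin θ − e = 4.752904 − 18 = -13.247096
sin φ = h / L = -13.247096 / 119 = -0.11132013
φ = arcsin(-0.11132013) = -6.391421°

-6.3914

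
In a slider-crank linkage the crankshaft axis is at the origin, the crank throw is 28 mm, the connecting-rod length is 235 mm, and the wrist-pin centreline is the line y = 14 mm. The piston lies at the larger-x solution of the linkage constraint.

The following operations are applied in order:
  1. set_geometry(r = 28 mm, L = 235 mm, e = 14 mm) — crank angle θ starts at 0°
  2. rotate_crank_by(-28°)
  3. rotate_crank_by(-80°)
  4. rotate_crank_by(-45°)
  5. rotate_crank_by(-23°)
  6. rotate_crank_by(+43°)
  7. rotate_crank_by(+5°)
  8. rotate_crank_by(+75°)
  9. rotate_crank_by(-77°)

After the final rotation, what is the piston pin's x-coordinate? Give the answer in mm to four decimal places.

214.3128

set_geometry: r = 28 mm, L = 235 mm, e = 14 mm; θ ← 0°
rotate_crank_by(-28°): θ ← 0° -28° = -28°
rotate_crank_by(-80°): θ ← -28° -80° = -108°
rotate_crank_by(-45°): θ ← -108° -45° = -153°
rotate_crank_by(-23°): θ ← -153° -23° = -176°
rotate_crank_by(+43°): θ ← -176° +43° = -133°
rotate_crank_by(+5°): θ ← -133° +5° = -128°
rotate_crank_by(+75°): θ ← -128° +75° = -53°
rotate_crank_by(-77°): θ ← -53° -77° = -130°
crank pin P = (r cos θ, r sin θ) = (-17.998053, -21.449244)
h = r sin θ − e = -21.449244 − 14 = -35.449244
x = r cos θ + √(L² − h²) = -17.998053 + √(55225.0 − 1256.6489) = -17.998053 + 232.310893 = 214.312840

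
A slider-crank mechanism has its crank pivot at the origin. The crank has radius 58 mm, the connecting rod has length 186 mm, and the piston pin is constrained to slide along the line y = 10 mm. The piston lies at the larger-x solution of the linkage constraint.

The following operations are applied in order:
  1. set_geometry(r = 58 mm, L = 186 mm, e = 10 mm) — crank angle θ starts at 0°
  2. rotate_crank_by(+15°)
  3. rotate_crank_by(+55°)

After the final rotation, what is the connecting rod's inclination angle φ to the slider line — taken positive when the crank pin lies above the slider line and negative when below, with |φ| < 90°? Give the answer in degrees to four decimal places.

set_geometry: r = 58 mm, L = 186 mm, e = 10 mm; θ ← 0°
rotate_crank_by(+15°): θ ← 0° +15° = 15°
rotate_crank_by(+55°): θ ← 15° +55° = 70°
crank pin P = (r cos θ, r sin θ) = (19.837168, 54.502172)
h = r sin θ − e = 54.502172 − 10 = 44.502172
sin φ = h / L = 44.502172 / 186 = 0.23925899
φ = arcsin(0.23925899) = 13.842809°

13.8428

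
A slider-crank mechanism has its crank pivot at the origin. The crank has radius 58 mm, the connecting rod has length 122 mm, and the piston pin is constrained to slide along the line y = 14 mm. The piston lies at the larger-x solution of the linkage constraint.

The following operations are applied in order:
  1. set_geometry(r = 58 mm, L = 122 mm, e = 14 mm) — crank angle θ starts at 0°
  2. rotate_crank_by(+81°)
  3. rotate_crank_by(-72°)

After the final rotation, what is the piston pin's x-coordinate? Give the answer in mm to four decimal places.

179.1864

set_geometry: r = 58 mm, L = 122 mm, e = 14 mm; θ ← 0°
rotate_crank_by(+81°): θ ← 0° +81° = 81°
rotate_crank_by(-72°): θ ← 81° -72° = 9°
crank pin P = (r cos θ, r sin θ) = (57.285924, 9.073199)
h = r sin θ − e = 9.073199 − 14 = -4.926801
x = r cos θ + √(L² − h²) = 57.285924 + √(14884.0 − 24.2734) = 57.285924 + 121.900478 = 179.186402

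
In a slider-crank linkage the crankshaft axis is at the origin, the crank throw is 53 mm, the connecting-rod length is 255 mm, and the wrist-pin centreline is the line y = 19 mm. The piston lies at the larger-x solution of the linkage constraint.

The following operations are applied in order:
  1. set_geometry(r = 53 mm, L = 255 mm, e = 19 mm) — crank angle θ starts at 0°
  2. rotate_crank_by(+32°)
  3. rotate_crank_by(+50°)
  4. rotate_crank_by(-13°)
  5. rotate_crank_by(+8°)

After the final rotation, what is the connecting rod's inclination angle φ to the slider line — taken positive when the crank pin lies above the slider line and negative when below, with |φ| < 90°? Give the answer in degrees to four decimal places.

set_geometry: r = 53 mm, L = 255 mm, e = 19 mm; θ ← 0°
rotate_crank_by(+32°): θ ← 0° +32° = 32°
rotate_crank_by(+50°): θ ← 32° +50° = 82°
rotate_crank_by(-13°): θ ← 82° -13° = 69°
rotate_crank_by(+8°): θ ← 69° +8° = 77°
crank pin P = (r cos θ, r sin θ) = (11.922406, 51.641613)
h = r sin θ − e = 51.641613 − 19 = 32.641613
sin φ = h / L = 32.641613 / 255 = 0.12800633
φ = arcsin(0.12800633) = 7.354401°

7.3544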